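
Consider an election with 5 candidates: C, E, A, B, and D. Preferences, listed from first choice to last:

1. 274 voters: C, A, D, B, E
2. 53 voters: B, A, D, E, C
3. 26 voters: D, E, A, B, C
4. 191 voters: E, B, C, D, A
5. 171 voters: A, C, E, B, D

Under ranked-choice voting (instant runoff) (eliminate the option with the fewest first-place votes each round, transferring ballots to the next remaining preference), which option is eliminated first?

Round 1: C 274, E 191, A 171, B 53, D 26. Eliminate D.

D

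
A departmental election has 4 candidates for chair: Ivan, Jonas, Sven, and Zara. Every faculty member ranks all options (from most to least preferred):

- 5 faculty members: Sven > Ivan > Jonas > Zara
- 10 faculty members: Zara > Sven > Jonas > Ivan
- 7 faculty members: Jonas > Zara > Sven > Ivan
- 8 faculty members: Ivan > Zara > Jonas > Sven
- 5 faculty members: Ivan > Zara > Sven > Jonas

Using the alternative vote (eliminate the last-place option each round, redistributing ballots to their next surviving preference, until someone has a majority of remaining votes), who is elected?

Ivan

Round 1: Ivan 13, Jonas 7, Sven 5, Zara 10. Eliminate Sven.
Round 2: Ivan 18, Jonas 7, Zara 10. Ivan has a majority.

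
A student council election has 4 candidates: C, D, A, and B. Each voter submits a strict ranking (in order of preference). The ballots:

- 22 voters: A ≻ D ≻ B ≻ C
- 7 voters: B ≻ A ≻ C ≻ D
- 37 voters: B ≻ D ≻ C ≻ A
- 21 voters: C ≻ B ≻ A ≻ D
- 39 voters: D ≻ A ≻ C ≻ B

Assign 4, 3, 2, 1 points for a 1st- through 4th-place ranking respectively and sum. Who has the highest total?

C: 22·1 + 7·2 + 37·2 + 21·4 + 39·2 = 272
D: 22·3 + 7·1 + 37·3 + 21·1 + 39·4 = 361
A: 22·4 + 7·3 + 37·1 + 21·2 + 39·3 = 305
B: 22·2 + 7·4 + 37·4 + 21·3 + 39·1 = 322
D has the highest Borda score (361).

D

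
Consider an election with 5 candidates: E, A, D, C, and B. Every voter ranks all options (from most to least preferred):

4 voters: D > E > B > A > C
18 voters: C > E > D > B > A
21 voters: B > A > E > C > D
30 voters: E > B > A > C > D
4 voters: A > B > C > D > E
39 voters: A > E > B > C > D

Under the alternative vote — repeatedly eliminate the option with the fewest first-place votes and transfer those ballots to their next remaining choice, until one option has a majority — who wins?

A

Round 1: E 30, A 43, D 4, C 18, B 21. Eliminate D.
Round 2: E 34, A 43, C 18, B 21. Eliminate C.
Round 3: E 52, A 43, B 21. Eliminate B.
Round 4: E 52, A 64. A has a majority.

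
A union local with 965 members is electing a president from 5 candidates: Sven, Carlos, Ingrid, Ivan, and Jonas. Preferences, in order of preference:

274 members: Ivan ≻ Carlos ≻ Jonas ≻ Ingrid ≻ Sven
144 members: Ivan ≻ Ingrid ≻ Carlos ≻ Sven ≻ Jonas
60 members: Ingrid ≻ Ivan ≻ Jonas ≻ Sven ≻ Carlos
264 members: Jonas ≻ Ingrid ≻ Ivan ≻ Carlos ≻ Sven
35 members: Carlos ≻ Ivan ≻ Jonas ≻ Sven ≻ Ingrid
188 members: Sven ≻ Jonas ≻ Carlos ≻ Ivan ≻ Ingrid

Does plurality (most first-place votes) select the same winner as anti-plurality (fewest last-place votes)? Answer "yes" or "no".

Plurality — first-place votes: Sven 188, Carlos 35, Ingrid 60, Ivan 418, Jonas 264. Winner: Ivan.
Anti-plurality — last-place votes: Sven 538, Carlos 60, Ingrid 223, Ivan 0, Jonas 144. Winner: Ivan.
The two methods agree.

yes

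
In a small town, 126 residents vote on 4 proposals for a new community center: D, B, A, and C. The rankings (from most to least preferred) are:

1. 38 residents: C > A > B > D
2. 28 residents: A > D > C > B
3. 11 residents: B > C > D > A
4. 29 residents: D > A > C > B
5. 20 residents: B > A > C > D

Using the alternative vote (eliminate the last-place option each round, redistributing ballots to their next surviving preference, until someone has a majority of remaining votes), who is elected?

Round 1: D 29, B 31, A 28, C 38. Eliminate A.
Round 2: D 57, B 31, C 38. Eliminate B.
Round 3: D 57, C 69. C has a majority.

C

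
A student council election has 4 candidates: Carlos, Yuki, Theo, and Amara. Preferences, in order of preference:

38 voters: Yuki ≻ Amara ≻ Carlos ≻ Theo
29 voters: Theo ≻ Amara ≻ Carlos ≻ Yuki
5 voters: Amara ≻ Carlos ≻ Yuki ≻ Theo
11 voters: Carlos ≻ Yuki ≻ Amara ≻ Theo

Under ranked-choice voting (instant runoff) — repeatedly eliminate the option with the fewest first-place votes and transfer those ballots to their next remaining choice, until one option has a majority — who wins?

Yuki

Round 1: Carlos 11, Yuki 38, Theo 29, Amara 5. Eliminate Amara.
Round 2: Carlos 16, Yuki 38, Theo 29. Eliminate Carlos.
Round 3: Yuki 54, Theo 29. Yuki has a majority.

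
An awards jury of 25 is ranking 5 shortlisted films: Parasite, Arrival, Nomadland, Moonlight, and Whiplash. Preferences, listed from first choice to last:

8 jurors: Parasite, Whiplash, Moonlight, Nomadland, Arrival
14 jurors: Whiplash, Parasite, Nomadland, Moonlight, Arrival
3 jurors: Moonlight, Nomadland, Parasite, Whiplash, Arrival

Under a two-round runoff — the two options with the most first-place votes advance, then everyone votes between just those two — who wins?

Round 1 first-place votes: Parasite 8, Arrival 0, Nomadland 0, Moonlight 3, Whiplash 14.
Whiplash and Parasite advance.
Runoff: Whiplash is preferred to Parasite by 14 voters; Parasite by 11.
Whiplash wins the runoff.

Whiplash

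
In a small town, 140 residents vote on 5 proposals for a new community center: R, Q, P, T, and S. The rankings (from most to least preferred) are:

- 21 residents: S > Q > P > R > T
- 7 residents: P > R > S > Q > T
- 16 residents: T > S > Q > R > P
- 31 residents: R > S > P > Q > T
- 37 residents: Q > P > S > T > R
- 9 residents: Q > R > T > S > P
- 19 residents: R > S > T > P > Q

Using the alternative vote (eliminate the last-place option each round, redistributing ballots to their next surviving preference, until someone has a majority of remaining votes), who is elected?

Q

Round 1: R 50, Q 46, P 7, T 16, S 21. Eliminate P.
Round 2: R 57, Q 46, T 16, S 21. Eliminate T.
Round 3: R 57, Q 46, S 37. Eliminate S.
Round 4: R 57, Q 83. Q has a majority.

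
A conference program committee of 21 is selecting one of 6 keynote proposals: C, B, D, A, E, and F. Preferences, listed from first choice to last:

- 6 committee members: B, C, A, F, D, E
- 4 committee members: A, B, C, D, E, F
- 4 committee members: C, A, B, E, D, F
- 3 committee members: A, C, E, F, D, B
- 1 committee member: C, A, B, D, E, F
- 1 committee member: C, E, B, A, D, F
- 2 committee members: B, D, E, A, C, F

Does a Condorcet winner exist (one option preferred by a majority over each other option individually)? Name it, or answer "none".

none

Checking pairwise contests:
B beats C 12–9.
A beats B 12–9.
C beats D 19–2.
C beats A 12–9.
C beats E 19–2.
C beats F 21–0.
Every option loses at least one head-to-head, so there is no Condorcet winner.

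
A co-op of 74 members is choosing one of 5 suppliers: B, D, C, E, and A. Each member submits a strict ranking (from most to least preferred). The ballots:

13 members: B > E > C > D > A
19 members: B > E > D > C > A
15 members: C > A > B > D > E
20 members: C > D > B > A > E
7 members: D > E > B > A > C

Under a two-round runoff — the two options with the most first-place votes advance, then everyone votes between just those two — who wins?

B

Round 1 first-place votes: B 32, D 7, C 35, E 0, A 0.
C and B advance.
Runoff: C is preferred to B by 35 voters; B by 39.
B wins the runoff.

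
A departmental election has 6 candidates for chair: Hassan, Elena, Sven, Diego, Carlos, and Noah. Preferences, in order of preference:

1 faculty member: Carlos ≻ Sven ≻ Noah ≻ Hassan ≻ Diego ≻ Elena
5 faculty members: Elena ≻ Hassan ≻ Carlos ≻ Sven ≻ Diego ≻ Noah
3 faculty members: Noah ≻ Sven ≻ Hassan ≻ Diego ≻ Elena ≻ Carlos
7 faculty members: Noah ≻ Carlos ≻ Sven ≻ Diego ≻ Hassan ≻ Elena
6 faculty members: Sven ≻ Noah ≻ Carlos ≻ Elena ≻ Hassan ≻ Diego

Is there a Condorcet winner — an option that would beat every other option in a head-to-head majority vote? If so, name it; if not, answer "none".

Checking pairwise contests:
Sven beats Hassan 17–5.
Sven beats Elena 17–5.
Carlos beats Sven 13–9.
Hassan beats Diego 15–7.
Noah beats Carlos 16–6.
Sven beats Noah 12–10.
Every option loses at least one head-to-head, so there is no Condorcet winner.

none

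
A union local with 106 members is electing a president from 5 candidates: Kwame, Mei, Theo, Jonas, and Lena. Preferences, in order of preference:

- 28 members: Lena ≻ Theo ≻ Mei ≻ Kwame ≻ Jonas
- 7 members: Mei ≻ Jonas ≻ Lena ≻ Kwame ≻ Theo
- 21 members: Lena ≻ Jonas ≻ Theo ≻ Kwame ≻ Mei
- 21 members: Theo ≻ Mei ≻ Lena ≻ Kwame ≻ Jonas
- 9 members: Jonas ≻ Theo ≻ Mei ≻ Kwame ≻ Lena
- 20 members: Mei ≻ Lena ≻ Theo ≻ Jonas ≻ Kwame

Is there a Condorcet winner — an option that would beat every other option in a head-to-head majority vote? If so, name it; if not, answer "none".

Checking pairwise contests:
Mei beats Kwame 85–21.
Theo beats Mei 79–27.
Lena beats Theo 76–30.
Mei beats Jonas 76–30.
Mei beats Lena 57–49.
Every option loses at least one head-to-head, so there is no Condorcet winner.

none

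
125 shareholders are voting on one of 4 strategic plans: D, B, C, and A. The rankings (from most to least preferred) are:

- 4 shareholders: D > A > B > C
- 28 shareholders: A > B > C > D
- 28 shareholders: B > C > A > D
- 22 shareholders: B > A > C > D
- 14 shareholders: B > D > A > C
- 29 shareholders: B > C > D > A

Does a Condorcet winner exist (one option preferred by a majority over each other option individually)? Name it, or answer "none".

B

B vs D: 121–4 for B.
B vs C: 125–0 for B.
B vs A: 93–32 for B.
B beats every other option head-to-head.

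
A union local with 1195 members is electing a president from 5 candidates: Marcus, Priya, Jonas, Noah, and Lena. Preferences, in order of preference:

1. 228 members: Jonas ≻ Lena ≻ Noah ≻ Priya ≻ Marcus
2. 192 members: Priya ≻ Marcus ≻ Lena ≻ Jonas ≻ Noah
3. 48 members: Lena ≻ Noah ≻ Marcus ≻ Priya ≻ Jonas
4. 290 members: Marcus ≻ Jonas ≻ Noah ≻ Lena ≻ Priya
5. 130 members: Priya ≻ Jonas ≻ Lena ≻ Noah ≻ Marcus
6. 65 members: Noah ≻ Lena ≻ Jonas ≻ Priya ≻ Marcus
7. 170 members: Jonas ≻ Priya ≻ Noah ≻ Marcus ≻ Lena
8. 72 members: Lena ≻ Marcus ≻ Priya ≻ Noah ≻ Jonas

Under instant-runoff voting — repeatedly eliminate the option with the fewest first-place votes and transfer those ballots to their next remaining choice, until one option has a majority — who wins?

Round 1: Marcus 290, Priya 322, Jonas 398, Noah 65, Lena 120. Eliminate Noah.
Round 2: Marcus 290, Priya 322, Jonas 398, Lena 185. Eliminate Lena.
Round 3: Marcus 410, Priya 322, Jonas 463. Eliminate Priya.
Round 4: Marcus 602, Jonas 593. Marcus has a majority.

Marcus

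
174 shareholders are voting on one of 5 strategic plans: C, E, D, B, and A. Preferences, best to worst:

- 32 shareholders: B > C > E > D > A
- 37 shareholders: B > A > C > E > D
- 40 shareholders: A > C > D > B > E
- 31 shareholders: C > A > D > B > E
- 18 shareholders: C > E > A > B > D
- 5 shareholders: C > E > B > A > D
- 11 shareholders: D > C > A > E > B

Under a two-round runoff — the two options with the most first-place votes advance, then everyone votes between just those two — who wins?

Round 1 first-place votes: C 54, E 0, D 11, B 69, A 40.
B and C advance.
Runoff: B is preferred to C by 69 voters; C by 105.
C wins the runoff.

C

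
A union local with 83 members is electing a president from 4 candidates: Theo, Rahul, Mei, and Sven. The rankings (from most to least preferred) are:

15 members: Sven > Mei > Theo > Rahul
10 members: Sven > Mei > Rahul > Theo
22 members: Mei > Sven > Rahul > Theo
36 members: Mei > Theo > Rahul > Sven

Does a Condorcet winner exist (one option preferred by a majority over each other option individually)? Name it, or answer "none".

Mei vs Theo: 83–0 for Mei.
Mei vs Rahul: 83–0 for Mei.
Mei vs Sven: 58–25 for Mei.
Mei beats every other option head-to-head.

Mei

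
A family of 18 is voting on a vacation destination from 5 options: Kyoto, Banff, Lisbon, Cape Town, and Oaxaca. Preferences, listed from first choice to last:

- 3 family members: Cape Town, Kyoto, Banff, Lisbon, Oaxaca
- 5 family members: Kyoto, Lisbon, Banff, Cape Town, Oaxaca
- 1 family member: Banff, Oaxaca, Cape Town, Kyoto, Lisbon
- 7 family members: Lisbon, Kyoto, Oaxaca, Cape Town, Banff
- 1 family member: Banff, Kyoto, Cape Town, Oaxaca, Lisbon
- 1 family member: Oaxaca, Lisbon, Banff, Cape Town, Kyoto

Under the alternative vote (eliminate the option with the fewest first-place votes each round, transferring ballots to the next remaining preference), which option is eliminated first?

Round 1: Kyoto 5, Banff 2, Lisbon 7, Cape Town 3, Oaxaca 1. Eliminate Oaxaca.

Oaxaca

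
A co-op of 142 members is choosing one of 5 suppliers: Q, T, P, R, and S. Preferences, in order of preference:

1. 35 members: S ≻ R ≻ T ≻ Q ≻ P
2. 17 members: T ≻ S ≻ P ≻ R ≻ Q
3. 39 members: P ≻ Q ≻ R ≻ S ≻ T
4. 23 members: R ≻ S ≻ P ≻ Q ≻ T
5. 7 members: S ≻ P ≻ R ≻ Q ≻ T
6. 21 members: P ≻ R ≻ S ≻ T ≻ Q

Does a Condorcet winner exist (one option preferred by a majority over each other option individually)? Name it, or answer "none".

Checking pairwise contests:
T beats Q 73–69.
P beats T 90–52.
S beats P 82–60.
P beats R 84–58.
R beats S 83–59.
Every option loses at least one head-to-head, so there is no Condorcet winner.

none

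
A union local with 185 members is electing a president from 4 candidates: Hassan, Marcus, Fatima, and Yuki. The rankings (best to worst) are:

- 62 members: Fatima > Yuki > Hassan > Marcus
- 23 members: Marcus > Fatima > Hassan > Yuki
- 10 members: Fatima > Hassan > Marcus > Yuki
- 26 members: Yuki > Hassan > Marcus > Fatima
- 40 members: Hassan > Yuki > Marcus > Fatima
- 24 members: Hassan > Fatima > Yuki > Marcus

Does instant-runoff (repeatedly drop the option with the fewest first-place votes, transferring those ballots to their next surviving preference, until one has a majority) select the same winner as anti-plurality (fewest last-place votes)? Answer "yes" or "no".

no

Instant-runoff — R1 Hassan 64, Marcus 23, Fatima 72, Yuki 26 (Marcus out); R2 Hassan 64, Fatima 95, Yuki 26 (Fatima winner). Winner: Fatima.
Anti-plurality — last-place votes: Hassan 0, Marcus 86, Fatima 66, Yuki 33. Winner: Hassan.
The two methods disagree.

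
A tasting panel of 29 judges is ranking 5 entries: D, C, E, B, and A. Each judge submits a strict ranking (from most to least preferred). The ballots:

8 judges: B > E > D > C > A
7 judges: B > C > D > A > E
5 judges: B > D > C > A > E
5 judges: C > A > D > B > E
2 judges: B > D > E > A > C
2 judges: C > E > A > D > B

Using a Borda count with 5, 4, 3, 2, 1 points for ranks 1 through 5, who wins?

D: 8·3 + 7·3 + 5·4 + 5·3 + 2·4 + 2·2 = 92
C: 8·2 + 7·4 + 5·3 + 5·5 + 2·1 + 2·5 = 96
E: 8·4 + 7·1 + 5·1 + 5·1 + 2·3 + 2·4 = 63
B: 8·5 + 7·5 + 5·5 + 5·2 + 2·5 + 2·1 = 122
A: 8·1 + 7·2 + 5·2 + 5·4 + 2·2 + 2·3 = 62
B has the highest Borda score (122).

B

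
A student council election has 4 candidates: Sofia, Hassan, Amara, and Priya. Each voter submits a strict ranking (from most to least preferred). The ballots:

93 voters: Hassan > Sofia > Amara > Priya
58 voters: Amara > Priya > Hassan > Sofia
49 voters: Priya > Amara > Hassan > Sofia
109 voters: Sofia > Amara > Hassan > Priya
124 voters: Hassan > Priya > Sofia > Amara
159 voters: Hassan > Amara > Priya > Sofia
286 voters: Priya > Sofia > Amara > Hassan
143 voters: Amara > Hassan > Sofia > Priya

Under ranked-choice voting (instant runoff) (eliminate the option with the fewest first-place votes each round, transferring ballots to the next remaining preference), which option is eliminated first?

Round 1: Sofia 109, Hassan 376, Amara 201, Priya 335. Eliminate Sofia.

Sofia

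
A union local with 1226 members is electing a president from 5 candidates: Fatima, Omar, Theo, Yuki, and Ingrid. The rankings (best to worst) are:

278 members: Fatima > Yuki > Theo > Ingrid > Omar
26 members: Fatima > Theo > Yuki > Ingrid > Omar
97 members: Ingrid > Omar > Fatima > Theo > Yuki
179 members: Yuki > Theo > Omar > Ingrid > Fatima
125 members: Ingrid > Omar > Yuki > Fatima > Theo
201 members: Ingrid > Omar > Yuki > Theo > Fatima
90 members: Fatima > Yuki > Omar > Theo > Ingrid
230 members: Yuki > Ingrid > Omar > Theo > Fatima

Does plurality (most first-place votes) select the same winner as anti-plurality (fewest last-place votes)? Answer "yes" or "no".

Plurality — first-place votes: Fatima 394, Omar 0, Theo 0, Yuki 409, Ingrid 423. Winner: Ingrid.
Anti-plurality — last-place votes: Fatima 610, Omar 304, Theo 125, Yuki 97, Ingrid 90. Winner: Ingrid.
The two methods agree.

yes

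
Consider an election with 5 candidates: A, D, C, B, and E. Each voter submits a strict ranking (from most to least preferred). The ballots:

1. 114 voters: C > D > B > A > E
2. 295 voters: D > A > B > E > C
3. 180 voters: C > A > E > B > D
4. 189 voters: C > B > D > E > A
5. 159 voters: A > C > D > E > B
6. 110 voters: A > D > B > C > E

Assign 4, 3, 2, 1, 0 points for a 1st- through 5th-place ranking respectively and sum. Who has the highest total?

A

A: 114·1 + 295·3 + 180·3 + 189·0 + 159·4 + 110·4 = 2615
D: 114·3 + 295·4 + 180·0 + 189·2 + 159·2 + 110·3 = 2548
C: 114·4 + 295·0 + 180·4 + 189·4 + 159·3 + 110·1 = 2519
B: 114·2 + 295·2 + 180·1 + 189·3 + 159·0 + 110·2 = 1785
E: 114·0 + 295·1 + 180·2 + 189·1 + 159·1 + 110·0 = 1003
A has the highest Borda score (2615).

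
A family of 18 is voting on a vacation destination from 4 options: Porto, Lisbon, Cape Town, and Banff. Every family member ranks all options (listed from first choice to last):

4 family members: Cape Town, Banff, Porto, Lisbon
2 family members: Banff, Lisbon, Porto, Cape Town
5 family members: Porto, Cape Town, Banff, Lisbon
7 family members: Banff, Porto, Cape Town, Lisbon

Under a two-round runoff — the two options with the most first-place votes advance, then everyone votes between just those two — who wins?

Round 1 first-place votes: Porto 5, Lisbon 0, Cape Town 4, Banff 9.
Banff and Porto advance.
Runoff: Banff is preferred to Porto by 13 voters; Porto by 5.
Banff wins the runoff.

Banff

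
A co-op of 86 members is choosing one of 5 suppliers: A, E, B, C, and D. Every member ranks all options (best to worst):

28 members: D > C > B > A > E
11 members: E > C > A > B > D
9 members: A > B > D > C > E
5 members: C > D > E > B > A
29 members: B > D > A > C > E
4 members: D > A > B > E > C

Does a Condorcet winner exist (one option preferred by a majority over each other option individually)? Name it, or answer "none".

none

Checking pairwise contests:
B beats A 62–24.
A beats E 70–16.
C beats B 44–42.
D beats C 70–16.
B beats D 49–37.
Every option loses at least one head-to-head, so there is no Condorcet winner.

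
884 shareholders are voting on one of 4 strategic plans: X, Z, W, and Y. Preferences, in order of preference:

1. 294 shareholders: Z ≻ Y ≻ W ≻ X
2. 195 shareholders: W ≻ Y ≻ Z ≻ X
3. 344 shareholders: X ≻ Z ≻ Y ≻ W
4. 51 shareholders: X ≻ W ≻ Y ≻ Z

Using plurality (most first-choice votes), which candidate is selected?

First-place votes: X 395, Z 294, W 195, Y 0.
X has the most first-place votes.

X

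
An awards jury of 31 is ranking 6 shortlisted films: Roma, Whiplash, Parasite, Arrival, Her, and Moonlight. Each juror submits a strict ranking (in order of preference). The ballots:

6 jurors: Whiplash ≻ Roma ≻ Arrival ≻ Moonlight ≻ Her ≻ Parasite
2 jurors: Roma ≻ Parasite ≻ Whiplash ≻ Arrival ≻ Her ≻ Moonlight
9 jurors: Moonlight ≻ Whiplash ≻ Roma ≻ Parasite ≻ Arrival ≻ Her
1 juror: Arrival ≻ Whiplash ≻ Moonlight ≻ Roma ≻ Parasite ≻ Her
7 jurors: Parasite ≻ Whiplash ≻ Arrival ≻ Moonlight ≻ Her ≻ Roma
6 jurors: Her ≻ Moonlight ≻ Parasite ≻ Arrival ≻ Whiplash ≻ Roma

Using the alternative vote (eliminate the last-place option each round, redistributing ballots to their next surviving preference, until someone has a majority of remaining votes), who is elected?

Round 1: Roma 2, Whiplash 6, Parasite 7, Arrival 1, Her 6, Moonlight 9. Eliminate Arrival.
Round 2: Roma 2, Whiplash 7, Parasite 7, Her 6, Moonlight 9. Eliminate Roma.
Round 3: Whiplash 7, Parasite 9, Her 6, Moonlight 9. Eliminate Her.
Round 4: Whiplash 7, Parasite 9, Moonlight 15. Eliminate Whiplash.
Round 5: Parasite 9, Moonlight 22. Moonlight has a majority.

Moonlight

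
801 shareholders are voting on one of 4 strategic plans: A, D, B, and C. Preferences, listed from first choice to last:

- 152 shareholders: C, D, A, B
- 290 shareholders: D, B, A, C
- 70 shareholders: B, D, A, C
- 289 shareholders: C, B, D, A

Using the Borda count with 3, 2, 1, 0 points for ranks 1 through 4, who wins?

A: 152·1 + 290·1 + 70·1 + 289·0 = 512
D: 152·2 + 290·3 + 70·2 + 289·1 = 1603
B: 152·0 + 290·2 + 70·3 + 289·2 = 1368
C: 152·3 + 290·0 + 70·0 + 289·3 = 1323
D has the highest Borda score (1603).

D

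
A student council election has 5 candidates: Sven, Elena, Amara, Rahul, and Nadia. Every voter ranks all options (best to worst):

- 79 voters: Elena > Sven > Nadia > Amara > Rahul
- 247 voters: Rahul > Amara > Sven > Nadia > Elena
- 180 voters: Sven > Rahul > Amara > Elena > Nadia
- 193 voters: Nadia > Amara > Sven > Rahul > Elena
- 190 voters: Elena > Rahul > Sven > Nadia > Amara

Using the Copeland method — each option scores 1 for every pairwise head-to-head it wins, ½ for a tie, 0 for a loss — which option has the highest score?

Sven: beats Elena, Amara, Rahul, and Nadia → score 4.
Elena: beats Nadia; loses to Sven, Amara, and Rahul → score 1.
Amara: beats Elena; loses to Sven, Rahul, and Nadia → score 1.
Rahul: beats Elena, Amara, and Nadia; loses to Sven → score 3.
Nadia: beats Amara; loses to Sven, Elena, and Rahul → score 1.
Sven has the best pairwise record.

Sven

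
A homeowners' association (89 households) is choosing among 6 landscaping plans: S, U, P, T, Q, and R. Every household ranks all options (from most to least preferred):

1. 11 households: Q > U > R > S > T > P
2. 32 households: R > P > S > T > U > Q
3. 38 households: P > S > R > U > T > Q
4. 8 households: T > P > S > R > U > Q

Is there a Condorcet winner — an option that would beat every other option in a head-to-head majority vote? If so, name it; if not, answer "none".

P vs S: 78–11 for P.
P vs U: 78–11 for P.
P vs T: 70–19 for P.
P vs Q: 78–11 for P.
P vs R: 46–43 for P.
P beats every other option head-to-head.

P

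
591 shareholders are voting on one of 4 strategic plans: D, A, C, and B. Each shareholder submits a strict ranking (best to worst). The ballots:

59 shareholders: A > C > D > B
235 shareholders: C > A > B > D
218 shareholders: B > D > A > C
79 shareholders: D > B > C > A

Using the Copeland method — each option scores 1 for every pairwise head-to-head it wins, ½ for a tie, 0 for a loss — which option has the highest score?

D: beats A and C; loses to B → score 2.
A: loses to D, C, and B → score 0.
C: beats A; loses to D and B → score 1.
B: beats D, A, and C → score 3.
B has the best pairwise record.

B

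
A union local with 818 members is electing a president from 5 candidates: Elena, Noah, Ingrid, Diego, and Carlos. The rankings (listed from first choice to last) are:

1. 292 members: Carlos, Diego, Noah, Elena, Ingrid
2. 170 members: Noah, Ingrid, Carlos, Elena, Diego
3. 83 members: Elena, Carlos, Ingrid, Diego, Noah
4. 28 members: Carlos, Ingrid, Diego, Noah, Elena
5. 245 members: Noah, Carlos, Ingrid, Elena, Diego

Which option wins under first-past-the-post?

Noah

First-place votes: Elena 83, Noah 415, Ingrid 0, Diego 0, Carlos 320.
Noah has the most first-place votes.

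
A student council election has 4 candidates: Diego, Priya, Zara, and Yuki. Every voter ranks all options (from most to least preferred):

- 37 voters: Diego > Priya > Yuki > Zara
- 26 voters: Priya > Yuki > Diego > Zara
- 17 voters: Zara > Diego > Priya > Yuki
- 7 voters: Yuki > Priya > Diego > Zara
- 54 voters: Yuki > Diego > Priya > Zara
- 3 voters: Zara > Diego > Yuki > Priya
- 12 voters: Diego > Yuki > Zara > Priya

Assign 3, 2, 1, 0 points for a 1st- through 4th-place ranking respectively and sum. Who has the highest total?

Diego: 37·3 + 26·1 + 17·2 + 7·1 + 54·2 + 3·2 + 12·3 = 328
Priya: 37·2 + 26·3 + 17·1 + 7·2 + 54·1 + 3·0 + 12·0 = 237
Zara: 37·0 + 26·0 + 17·3 + 7·0 + 54·0 + 3·3 + 12·1 = 72
Yuki: 37·1 + 26·2 + 17·0 + 7·3 + 54·3 + 3·1 + 12·2 = 299
Diego has the highest Borda score (328).

Diego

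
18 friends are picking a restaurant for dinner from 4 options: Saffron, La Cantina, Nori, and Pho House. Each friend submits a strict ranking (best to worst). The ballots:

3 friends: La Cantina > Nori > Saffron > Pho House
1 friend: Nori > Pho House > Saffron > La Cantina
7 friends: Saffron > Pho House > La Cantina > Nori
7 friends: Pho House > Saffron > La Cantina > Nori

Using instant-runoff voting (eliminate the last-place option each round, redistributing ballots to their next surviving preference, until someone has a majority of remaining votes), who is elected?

Round 1: Saffron 7, La Cantina 3, Nori 1, Pho House 7. Eliminate Nori.
Round 2: Saffron 7, La Cantina 3, Pho House 8. Eliminate La Cantina.
Round 3: Saffron 10, Pho House 8. Saffron has a majority.

Saffron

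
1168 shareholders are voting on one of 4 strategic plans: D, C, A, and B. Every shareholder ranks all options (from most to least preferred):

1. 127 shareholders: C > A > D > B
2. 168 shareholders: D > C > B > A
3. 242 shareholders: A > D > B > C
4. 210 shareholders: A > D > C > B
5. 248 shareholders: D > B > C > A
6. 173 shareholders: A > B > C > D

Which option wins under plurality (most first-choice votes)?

First-place votes: D 416, C 127, A 625, B 0.
A has the most first-place votes.

A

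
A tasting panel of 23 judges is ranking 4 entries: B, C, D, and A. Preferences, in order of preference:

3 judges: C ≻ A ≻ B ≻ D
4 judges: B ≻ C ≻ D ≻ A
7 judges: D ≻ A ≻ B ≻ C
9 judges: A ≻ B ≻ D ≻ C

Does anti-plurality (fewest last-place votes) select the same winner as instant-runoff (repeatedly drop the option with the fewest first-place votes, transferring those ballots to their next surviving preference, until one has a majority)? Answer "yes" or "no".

Anti-plurality — last-place votes: B 0, C 16, D 3, A 4. Winner: B.
Instant-runoff — R1 B 4, C 3, D 7, A 9 (C out); R2 B 4, D 7, A 12 (A winner). Winner: A.
The two methods disagree.

no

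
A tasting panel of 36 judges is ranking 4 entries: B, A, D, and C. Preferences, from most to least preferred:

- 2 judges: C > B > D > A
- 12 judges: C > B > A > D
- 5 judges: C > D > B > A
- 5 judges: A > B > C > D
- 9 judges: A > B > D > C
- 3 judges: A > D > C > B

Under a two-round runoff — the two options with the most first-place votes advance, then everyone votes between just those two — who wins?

C

Round 1 first-place votes: B 0, A 17, D 0, C 19.
C and A advance.
Runoff: C is preferred to A by 19 voters; A by 17.
C wins the runoff.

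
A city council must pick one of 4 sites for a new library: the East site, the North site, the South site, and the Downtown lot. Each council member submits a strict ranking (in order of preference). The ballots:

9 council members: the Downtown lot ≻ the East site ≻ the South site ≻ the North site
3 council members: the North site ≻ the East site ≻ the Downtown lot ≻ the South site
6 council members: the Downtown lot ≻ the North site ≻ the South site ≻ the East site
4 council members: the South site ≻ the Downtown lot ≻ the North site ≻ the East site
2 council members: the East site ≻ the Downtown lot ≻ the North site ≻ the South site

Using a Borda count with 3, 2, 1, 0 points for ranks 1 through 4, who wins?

the Downtown lot

the East site: 9·2 + 3·2 + 6·0 + 4·0 + 2·3 = 30
the North site: 9·0 + 3·3 + 6·2 + 4·1 + 2·1 = 27
the South site: 9·1 + 3·0 + 6·1 + 4·3 + 2·0 = 27
the Downtown lot: 9·3 + 3·1 + 6·3 + 4·2 + 2·2 = 60
the Downtown lot has the highest Borda score (60).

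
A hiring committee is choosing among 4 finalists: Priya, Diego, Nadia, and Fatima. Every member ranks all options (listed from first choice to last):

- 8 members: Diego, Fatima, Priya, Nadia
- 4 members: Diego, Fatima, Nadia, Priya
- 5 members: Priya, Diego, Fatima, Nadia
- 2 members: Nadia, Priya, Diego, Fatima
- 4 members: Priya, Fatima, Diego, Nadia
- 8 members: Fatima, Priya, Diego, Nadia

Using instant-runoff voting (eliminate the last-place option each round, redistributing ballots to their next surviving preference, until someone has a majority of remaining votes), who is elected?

Priya

Round 1: Priya 9, Diego 12, Nadia 2, Fatima 8. Eliminate Nadia.
Round 2: Priya 11, Diego 12, Fatima 8. Eliminate Fatima.
Round 3: Priya 19, Diego 12. Priya has a majority.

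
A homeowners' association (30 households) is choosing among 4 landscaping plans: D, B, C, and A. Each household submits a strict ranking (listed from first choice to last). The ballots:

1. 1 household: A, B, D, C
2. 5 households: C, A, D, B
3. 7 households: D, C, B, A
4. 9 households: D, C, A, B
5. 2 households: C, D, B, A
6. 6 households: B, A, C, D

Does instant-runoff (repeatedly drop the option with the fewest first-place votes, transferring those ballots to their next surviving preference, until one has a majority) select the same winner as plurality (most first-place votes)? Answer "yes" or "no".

yes

Instant-runoff — R1 D 16, B 6, C 7, A 1 (D winner). Winner: D.
Plurality — first-place votes: D 16, B 6, C 7, A 1. Winner: D.
The two methods agree.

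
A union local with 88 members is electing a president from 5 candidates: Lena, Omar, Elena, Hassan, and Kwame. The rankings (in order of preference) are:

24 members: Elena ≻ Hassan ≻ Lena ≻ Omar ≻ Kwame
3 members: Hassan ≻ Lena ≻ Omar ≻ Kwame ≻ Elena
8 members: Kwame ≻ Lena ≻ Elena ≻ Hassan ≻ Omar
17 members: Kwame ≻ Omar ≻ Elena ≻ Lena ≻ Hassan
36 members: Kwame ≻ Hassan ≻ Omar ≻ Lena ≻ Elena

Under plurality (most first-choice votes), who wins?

First-place votes: Lena 0, Omar 0, Elena 24, Hassan 3, Kwame 61.
Kwame has the most first-place votes.

Kwame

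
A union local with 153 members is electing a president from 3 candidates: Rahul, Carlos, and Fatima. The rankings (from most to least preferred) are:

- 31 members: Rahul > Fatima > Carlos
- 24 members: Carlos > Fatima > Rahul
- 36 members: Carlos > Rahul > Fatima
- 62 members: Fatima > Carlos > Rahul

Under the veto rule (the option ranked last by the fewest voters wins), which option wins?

Last-place votes: Rahul 86, Carlos 31, Fatima 36.
Carlos is ranked last by the fewest voters, so Carlos wins.

Carlos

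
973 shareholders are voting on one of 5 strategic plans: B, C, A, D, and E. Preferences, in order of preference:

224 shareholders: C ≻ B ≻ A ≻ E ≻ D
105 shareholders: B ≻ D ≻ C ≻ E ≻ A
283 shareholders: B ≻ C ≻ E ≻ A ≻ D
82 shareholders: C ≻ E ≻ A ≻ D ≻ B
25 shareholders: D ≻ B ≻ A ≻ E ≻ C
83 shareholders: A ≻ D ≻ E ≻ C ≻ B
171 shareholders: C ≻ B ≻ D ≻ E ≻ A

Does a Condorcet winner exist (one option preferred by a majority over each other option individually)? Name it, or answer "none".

C vs B: 560–413 for C.
C vs A: 865–108 for C.
C vs D: 760–213 for C.
C vs E: 865–108 for C.
C beats every other option head-to-head.

C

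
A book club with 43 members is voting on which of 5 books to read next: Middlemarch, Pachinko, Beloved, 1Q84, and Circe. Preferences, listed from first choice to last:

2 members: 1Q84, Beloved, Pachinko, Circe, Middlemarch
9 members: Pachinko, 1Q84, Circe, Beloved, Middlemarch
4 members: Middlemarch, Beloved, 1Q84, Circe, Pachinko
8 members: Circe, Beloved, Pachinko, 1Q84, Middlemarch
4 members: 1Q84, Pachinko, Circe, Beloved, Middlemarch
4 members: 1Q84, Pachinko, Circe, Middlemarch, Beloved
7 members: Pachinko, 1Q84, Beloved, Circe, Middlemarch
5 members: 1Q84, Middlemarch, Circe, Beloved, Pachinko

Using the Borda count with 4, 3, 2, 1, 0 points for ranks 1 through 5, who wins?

1Q84

Middlemarch: 2·0 + 9·0 + 4·4 + 8·0 + 4·0 + 4·1 + 7·0 + 5·3 = 35
Pachinko: 2·2 + 9·4 + 4·0 + 8·2 + 4·3 + 4·3 + 7·4 + 5·0 = 108
Beloved: 2·3 + 9·1 + 4·3 + 8·3 + 4·1 + 4·0 + 7·2 + 5·1 = 74
1Q84: 2·4 + 9·3 + 4·2 + 8·1 + 4·4 + 4·4 + 7·3 + 5·4 = 124
Circe: 2·1 + 9·2 + 4·1 + 8·4 + 4·2 + 4·2 + 7·1 + 5·2 = 89
1Q84 has the highest Borda score (124).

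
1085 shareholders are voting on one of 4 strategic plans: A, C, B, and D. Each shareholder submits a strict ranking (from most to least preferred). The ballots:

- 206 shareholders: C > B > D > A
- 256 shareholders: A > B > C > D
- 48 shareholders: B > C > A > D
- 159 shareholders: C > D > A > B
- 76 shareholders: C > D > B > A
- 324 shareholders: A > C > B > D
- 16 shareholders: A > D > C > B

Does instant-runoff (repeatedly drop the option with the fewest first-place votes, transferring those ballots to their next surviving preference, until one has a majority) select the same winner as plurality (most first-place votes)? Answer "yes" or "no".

yes

Instant-runoff — R1 A 596, C 441, B 48, D 0 (A winner). Winner: A.
Plurality — first-place votes: A 596, C 441, B 48, D 0. Winner: A.
The two methods agree.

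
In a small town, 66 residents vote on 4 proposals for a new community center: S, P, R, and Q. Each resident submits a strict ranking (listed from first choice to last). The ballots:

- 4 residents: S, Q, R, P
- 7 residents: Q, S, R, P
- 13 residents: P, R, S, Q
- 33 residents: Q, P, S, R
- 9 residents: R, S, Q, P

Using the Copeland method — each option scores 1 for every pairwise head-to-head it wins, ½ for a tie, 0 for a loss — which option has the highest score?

Q

S: beats R; loses to P and Q → score 1.
P: beats S and R; loses to Q → score 2.
R: loses to S, P, and Q → score 0.
Q: beats S, P, and R → score 3.
Q has the best pairwise record.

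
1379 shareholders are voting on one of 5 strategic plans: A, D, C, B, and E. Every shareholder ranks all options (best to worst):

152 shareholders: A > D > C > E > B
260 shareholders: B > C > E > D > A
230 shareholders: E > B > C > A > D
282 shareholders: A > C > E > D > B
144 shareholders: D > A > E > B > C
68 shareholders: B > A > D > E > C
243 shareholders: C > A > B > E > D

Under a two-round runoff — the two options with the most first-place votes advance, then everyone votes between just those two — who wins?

A

Round 1 first-place votes: A 434, D 144, C 243, B 328, E 230.
A and B advance.
Runoff: A is preferred to B by 821 voters; B by 558.
A wins the runoff.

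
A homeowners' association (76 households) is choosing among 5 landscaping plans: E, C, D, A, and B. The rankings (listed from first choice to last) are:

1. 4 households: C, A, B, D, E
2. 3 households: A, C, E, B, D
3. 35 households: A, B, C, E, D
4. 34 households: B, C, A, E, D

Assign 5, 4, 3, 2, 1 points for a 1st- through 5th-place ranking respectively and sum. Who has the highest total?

B

E: 4·1 + 3·3 + 35·2 + 34·2 = 151
C: 4·5 + 3·4 + 35·3 + 34·4 = 273
D: 4·2 + 3·1 + 35·1 + 34·1 = 80
A: 4·4 + 3·5 + 35·5 + 34·3 = 308
B: 4·3 + 3·2 + 35·4 + 34·5 = 328
B has the highest Borda score (328).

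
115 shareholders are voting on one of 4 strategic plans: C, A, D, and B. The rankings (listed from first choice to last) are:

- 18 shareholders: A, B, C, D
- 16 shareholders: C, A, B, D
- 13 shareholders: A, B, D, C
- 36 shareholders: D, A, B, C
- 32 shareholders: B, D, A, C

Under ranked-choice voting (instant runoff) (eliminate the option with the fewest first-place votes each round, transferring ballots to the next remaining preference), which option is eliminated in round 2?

B

Round 1: C 16, A 31, D 36, B 32. Eliminate C.
Round 2: A 47, D 36, B 32. Eliminate B.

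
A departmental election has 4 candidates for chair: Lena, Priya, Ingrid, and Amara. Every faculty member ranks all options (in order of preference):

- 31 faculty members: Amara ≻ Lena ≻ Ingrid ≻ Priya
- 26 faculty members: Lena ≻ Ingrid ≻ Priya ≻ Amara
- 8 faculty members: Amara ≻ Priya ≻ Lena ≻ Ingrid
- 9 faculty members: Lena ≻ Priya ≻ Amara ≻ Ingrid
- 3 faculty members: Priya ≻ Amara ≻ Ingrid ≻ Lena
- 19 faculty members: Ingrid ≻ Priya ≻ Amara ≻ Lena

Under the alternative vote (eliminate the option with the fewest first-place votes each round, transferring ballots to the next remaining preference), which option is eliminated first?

Priya

Round 1: Lena 35, Priya 3, Ingrid 19, Amara 39. Eliminate Priya.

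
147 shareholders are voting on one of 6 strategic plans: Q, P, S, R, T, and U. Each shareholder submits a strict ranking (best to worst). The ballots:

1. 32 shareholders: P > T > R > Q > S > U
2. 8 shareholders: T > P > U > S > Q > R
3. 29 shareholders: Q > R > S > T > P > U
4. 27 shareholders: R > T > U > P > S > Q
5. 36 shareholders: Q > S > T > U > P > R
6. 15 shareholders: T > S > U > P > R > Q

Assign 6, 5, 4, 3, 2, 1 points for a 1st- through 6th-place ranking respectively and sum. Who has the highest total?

T

Q: 32·3 + 8·2 + 29·6 + 27·1 + 36·6 + 15·1 = 544
P: 32·6 + 8·5 + 29·2 + 27·3 + 36·2 + 15·3 = 488
S: 32·2 + 8·3 + 29·4 + 27·2 + 36·5 + 15·5 = 513
R: 32·4 + 8·1 + 29·5 + 27·6 + 36·1 + 15·2 = 509
T: 32·5 + 8·6 + 29·3 + 27·5 + 36·4 + 15·6 = 664
U: 32·1 + 8·4 + 29·1 + 27·4 + 36·3 + 15·4 = 369
T has the highest Borda score (664).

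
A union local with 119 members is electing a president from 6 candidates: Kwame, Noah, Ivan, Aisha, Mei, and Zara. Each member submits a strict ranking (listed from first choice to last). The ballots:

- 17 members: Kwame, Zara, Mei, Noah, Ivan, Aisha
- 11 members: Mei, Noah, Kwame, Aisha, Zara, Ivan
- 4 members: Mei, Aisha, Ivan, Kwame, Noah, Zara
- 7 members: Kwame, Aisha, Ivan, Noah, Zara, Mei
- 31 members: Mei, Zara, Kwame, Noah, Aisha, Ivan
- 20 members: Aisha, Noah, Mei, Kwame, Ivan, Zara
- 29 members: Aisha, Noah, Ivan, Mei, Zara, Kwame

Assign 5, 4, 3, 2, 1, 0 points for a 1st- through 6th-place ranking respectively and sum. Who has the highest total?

Kwame: 17·5 + 11·3 + 4·2 + 7·5 + 31·3 + 20·2 + 29·0 = 294
Noah: 17·2 + 11·4 + 4·1 + 7·2 + 31·2 + 20·4 + 29·4 = 354
Ivan: 17·1 + 11·0 + 4·3 + 7·3 + 31·0 + 20·1 + 29·3 = 157
Aisha: 17·0 + 11·2 + 4·4 + 7·4 + 31·1 + 20·5 + 29·5 = 342
Mei: 17·3 + 11·5 + 4·5 + 7·0 + 31·5 + 20·3 + 29·2 = 399
Zara: 17·4 + 11·1 + 4·0 + 7·1 + 31·4 + 20·0 + 29·1 = 239
Mei has the highest Borda score (399).

Mei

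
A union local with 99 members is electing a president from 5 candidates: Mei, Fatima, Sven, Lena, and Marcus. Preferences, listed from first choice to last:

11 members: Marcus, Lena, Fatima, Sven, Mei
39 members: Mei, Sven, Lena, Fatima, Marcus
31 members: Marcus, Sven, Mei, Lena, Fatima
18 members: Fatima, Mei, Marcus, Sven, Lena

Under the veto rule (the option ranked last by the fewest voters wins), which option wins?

Sven

Last-place votes: Mei 11, Fatima 31, Sven 0, Lena 18, Marcus 39.
Sven is ranked last by the fewest voters, so Sven wins.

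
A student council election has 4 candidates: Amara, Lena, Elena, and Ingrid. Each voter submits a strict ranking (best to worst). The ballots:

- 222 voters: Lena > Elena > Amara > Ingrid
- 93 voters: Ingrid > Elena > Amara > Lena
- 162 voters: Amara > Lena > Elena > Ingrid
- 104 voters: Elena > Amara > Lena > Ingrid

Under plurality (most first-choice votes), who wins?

Lena

First-place votes: Amara 162, Lena 222, Elena 104, Ingrid 93.
Lena has the most first-place votes.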